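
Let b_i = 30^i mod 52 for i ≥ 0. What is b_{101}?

Listing terms: b_0 = 1; b_1 = 30; b_2 = 16; b_3 = 12; b_4 = 48; b_5 = 36; b_6 = 40; b_7 = 4; b_8 = 16.
Since b_8 = b_2 = 16, the sequence is eventually periodic: after a pre-period of length 2 it cycles with period 6.
For i ≥ 2, b_i depends only on (i - 2) mod 6. (101 - 2) mod 6 = 3, so b_{101} = b_5 = 36.

36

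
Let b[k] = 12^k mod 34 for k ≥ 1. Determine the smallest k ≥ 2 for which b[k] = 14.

Listing terms: b[1] = 12, b[2] = 8, b[3] = 28, b[4] = 30, b[5] = 20, b[6] = 2, b[7] = 24, b[8] = 16, b[9] = 22, b[10] = 26, b[11] = 6, b[12] = 4, b[13] = 14, b[14] = 32, b[15] = 10, b[16] = 18, b[17] = 12.
Since b[17] = b[1] = 12, the sequence is periodic with period 16.
The value 14 first appears (with k ≥ 2) at b[13].

13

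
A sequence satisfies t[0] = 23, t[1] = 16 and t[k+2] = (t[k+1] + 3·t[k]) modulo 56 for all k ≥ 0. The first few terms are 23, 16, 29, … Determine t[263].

t[0] = 23,  t[1] = 16,  t[2] = 29,  t[3] = 21,  t[4] = 52,  t[5] = 3,  t[6] = 47,  t[7] = 0,  t[8] = 29,  t[9] = 29,  t[10] = 4,  t[11] = 35,  t[12] = 47,  t[13] = 40,  t[14] = 13,  t[15] = 21,  t[16] = 4,  t[17] = 11,  t[18] = 23,  t[19] = 0,  t[20] = 13,  t[21] = 13,  t[22] = 52,  t[23] = 35,  t[24] = 23,  t[25] = 16.
Since (t[24], t[25]) = (t[0], t[1]) = (23, 16) (two consecutive terms determine the rest), the sequence is periodic with period 24.
(263 - 0) mod 24 = 23, so t[263] = t[23] = 35.

35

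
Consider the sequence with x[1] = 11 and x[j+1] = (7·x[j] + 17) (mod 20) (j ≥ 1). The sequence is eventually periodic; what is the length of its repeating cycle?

Computing terms: x[1] = 11, x[2] = 14, x[3] = 15, x[4] = 2, x[5] = 11.
The sequence repeats with period 4.

4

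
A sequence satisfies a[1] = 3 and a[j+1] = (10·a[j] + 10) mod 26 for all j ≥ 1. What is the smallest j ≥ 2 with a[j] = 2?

Listing terms: a[1] = 3,  a[2] = 14,  a[3] = 20,  a[4] = 2,  a[5] = 4,  a[6] = 24,  a[7] = 16,  a[8] = 14.
Since a[8] = a[2] = 14, the sequence is eventually periodic: after a pre-period of length 1 it cycles with period 6.
The value 2 first appears (with j ≥ 2) at a[4].

4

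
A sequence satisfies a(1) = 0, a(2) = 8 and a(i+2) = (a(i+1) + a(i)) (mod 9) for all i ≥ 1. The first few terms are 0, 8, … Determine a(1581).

3

Computing terms: a(1) = 0, a(2) = 8, a(3) = 8, a(4) = 7, a(5) = 6, a(6) = 4, a(7) = 1, a(8) = 5, a(9) = 6, a(10) = 2, a(11) = 8, a(12) = 1, a(13) = 0, a(14) = 1, a(15) = 1, a(16) = 2, a(17) = 3, a(18) = 5, a(19) = 8, a(20) = 4, a(21) = 3, a(22) = 7, a(23) = 1, a(24) = 8, a(25) = 0, a(26) = 8.
The sequence repeats with period 24.
So a(1581) = a(1 + ((1581-1) mod 24)) = a(21) = 3.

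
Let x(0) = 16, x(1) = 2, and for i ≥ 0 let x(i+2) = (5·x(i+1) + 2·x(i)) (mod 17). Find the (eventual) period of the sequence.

8

We have x(0) = 16, x(1) = 2, x(2) = 8, x(3) = 10, x(4) = 15, x(5) = 10, x(6) = 12, x(7) = 12, x(8) = 16, x(9) = 2.
Since (x(8), x(9)) = (x(0), x(1)) = (16, 2) (two consecutive terms determine the rest), the sequence is periodic with period 8.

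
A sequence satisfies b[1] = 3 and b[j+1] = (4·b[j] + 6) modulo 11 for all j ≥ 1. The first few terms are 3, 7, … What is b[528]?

1

We have b[1] = 3, b[2] = 7, b[3] = 1, b[4] = 10, b[5] = 2, b[6] = 3.
Since b[6] = b[1] = 3, the sequence is periodic with period 5.
(528 - 1) mod 5 = 2, so b[528] = b[3] = 1.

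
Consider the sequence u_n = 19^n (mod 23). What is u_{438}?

13

We have u_1 = 19,  u_2 = 16,  u_3 = 5,  u_4 = 3,  u_5 = 11,  u_6 = 2,  u_7 = 15,  u_8 = 9,  u_9 = 10,  u_{10} = 6,  u_{11} = 22,  u_{12} = 4,  u_{13} = 7,  u_{14} = 18,  u_{15} = 20,  u_{16} = 12,  u_{17} = 21,  u_{18} = 8,  u_{19} = 14,  u_{20} = 13,  u_{21} = 17,  u_{22} = 1,  u_{23} = 19.
The sequence repeats with period 22.
(438 - 1) mod 22 = 19, so u_{438} = u_{20} = 13.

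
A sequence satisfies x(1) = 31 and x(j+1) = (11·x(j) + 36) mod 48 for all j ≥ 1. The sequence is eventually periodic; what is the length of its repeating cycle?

Listing terms: x(1) = 31, x(2) = 41, x(3) = 7, x(4) = 17, x(5) = 31.
Since x(5) = x(1) = 31, the sequence is periodic with period 4.

4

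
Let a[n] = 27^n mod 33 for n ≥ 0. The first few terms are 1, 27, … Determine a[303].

15

Listing terms: a[0] = 1, a[1] = 27, a[2] = 3, a[3] = 15, a[4] = 9, a[5] = 12, a[6] = 27.
Since a[6] = a[1] = 27, the sequence is eventually periodic: after a pre-period of length 1 it cycles with period 5.
For n ≥ 1, a[n] depends only on (n - 1) mod 5. (303 - 1) mod 5 = 2, so a[303] = a[3] = 15.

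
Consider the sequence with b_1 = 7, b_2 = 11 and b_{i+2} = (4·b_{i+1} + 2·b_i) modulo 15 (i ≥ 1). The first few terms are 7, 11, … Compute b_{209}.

We have b_1 = 7; b_2 = 11; b_3 = 13; b_4 = 14; b_5 = 7; b_6 = 11.
The sequence repeats with period 4.
So b_{209} = b_{1 + ((209-1) mod 4)} = b_1 = 7.

7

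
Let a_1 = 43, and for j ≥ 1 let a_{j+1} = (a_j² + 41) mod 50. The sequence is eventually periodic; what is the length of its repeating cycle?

6

We have a_1 = 43,  a_2 = 40,  a_3 = 41,  a_4 = 22,  a_5 = 25,  a_6 = 16,  a_7 = 47,  a_8 = 0,  a_9 = 41.
Since a_9 = a_3 = 41, the sequence is eventually periodic: after a pre-period of length 2 it cycles with period 6.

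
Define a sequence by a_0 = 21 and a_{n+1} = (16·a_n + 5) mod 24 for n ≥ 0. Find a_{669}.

Computing terms: a_0 = 21, a_1 = 5, a_2 = 13, a_3 = 21.
Since a_3 = a_0 = 21, the sequence is periodic with period 3.
(669 - 0) mod 3 = 0, so a_{669} = a_0 = 21.

21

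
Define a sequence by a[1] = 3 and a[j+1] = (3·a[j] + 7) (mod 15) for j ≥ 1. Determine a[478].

Listing terms: a[1] = 3; a[2] = 1; a[3] = 10; a[4] = 7; a[5] = 13; a[6] = 1.
Since a[6] = a[2] = 1, the sequence is eventually periodic: after a pre-period of length 1 it cycles with period 4.
For j ≥ 2, a[j] depends only on (j - 2) mod 4. (478 - 2) mod 4 = 0, so a[478] = a[2] = 1.

1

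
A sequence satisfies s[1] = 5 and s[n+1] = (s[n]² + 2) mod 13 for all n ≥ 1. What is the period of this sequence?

4

Listing terms: s[1] = 5,  s[2] = 1,  s[3] = 3,  s[4] = 11,  s[5] = 6,  s[6] = 12,  s[7] = 3.
Since s[7] = s[3] = 3, the sequence is eventually periodic: after a pre-period of length 2 it cycles with period 4.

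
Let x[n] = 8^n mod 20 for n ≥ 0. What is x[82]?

4

x[0] = 1,  x[1] = 8,  x[2] = 4,  x[3] = 12,  x[4] = 16,  x[5] = 8.
Since x[5] = x[1] = 8, the sequence is eventually periodic: after a pre-period of length 1 it cycles with period 4.
For n ≥ 1, x[n] depends only on (n - 1) mod 4. (82 - 1) mod 4 = 1, so x[82] = x[2] = 4.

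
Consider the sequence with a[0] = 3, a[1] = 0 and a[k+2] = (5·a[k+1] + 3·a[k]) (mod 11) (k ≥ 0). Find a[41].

0

Listing terms: a[0] = 3, a[1] = 0, a[2] = 9, a[3] = 1, a[4] = 10, a[5] = 9, a[6] = 9, a[7] = 6, a[8] = 2, a[9] = 6, a[10] = 3, a[11] = 0.
The sequence repeats with period 10.
(41 - 0) mod 10 = 1, so a[41] = a[1] = 0.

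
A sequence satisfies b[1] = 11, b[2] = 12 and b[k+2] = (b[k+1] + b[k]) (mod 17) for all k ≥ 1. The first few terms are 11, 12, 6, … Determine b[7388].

6

We have b[1] = 11; b[2] = 12; b[3] = 6; b[4] = 1; b[5] = 7; b[6] = 8; b[7] = 15; b[8] = 6; b[9] = 4; b[10] = 10; b[11] = 14; b[12] = 7; b[13] = 4; b[14] = 11; b[15] = 15; b[16] = 9; b[17] = 7; b[18] = 16; b[19] = 6; b[20] = 5; b[21] = 11; b[22] = 16; b[23] = 10; b[24] = 9; b[25] = 2; b[26] = 11; b[27] = 13; b[28] = 7; b[29] = 3; b[30] = 10; b[31] = 13; b[32] = 6; b[33] = 2; b[34] = 8; b[35] = 10; b[36] = 1; b[37] = 11; b[38] = 12.
Since (b[37], b[38]) = (b[1], b[2]) = (11, 12) (two consecutive terms determine the rest), the sequence is periodic with period 36.
(7388 - 1) mod 36 = 7, so b[7388] = b[8] = 6.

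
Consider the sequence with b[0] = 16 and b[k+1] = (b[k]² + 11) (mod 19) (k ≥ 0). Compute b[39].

Listing terms: b[0] = 16, b[1] = 1, b[2] = 12, b[3] = 3, b[4] = 1.
Since b[4] = b[1] = 1, the sequence is eventually periodic: after a pre-period of length 1 it cycles with period 3.
For k ≥ 1, b[k] depends only on (k - 1) mod 3. (39 - 1) mod 3 = 2, so b[39] = b[3] = 3.

3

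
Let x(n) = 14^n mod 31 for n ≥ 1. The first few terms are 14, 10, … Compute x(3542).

10

Listing terms: x(1) = 14; x(2) = 10; x(3) = 16; x(4) = 7; x(5) = 5; x(6) = 8; x(7) = 19; x(8) = 18; x(9) = 4; x(10) = 25; x(11) = 9; x(12) = 2; x(13) = 28; x(14) = 20; x(15) = 1; x(16) = 14.
Since x(16) = x(1) = 14, the sequence is periodic with period 15.
So x(3542) = x(1 + ((3542-1) mod 15)) = x(2) = 10.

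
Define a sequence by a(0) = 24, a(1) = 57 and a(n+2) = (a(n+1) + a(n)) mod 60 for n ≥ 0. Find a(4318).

Listing terms: a(0) = 24; a(1) = 57; a(2) = 21; a(3) = 18; a(4) = 39; a(5) = 57; a(6) = 36; a(7) = 33; a(8) = 9; a(9) = 42; a(10) = 51; a(11) = 33; a(12) = 24; a(13) = 57.
Since (a(12), a(13)) = (a(0), a(1)) = (24, 57) (two consecutive terms determine the rest), the sequence is periodic with period 12.
So a(4318) = a(0 + ((4318-0) mod 12)) = a(10) = 51.

51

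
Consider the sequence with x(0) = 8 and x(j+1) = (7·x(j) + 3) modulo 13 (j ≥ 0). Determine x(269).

x(0) = 8, x(1) = 7, x(2) = 0, x(3) = 3, x(4) = 11, x(5) = 2, x(6) = 4, x(7) = 5, x(8) = 12, x(9) = 9, x(10) = 1, x(11) = 10, x(12) = 8.
Since x(12) = x(0) = 8, the sequence is periodic with period 12.
So x(269) = x(0 + ((269-0) mod 12)) = x(5) = 2.

2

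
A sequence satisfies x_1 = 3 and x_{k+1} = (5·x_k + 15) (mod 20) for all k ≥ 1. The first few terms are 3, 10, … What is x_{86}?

10

Listing terms: x_1 = 3, x_2 = 10, x_3 = 5, x_4 = 0, x_5 = 15, x_6 = 10.
Since x_6 = x_2 = 10, the sequence is eventually periodic: after a pre-period of length 1 it cycles with period 4.
For k ≥ 2, x_k depends only on (k - 2) mod 4. (86 - 2) mod 4 = 0, so x_{86} = x_2 = 10.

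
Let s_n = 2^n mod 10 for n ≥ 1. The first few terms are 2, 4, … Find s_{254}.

4

s_1 = 2; s_2 = 4; s_3 = 8; s_4 = 6; s_5 = 2.
The sequence repeats with period 4.
So s_{254} = s_{1 + ((254-1) mod 4)} = s_2 = 4.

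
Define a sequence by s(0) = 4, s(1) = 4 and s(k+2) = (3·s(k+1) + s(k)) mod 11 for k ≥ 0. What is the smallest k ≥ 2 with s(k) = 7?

Listing terms: s(0) = 4,  s(1) = 4,  s(2) = 5,  s(3) = 8,  s(4) = 7,  s(5) = 7,  s(6) = 6,  s(7) = 3,  s(8) = 4,  s(9) = 4.
The sequence repeats with period 8.
The value 7 first appears (with k ≥ 2) at s(4).

4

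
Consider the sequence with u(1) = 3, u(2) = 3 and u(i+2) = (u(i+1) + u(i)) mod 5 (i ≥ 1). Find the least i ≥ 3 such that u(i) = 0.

5

Listing terms: u(1) = 3,  u(2) = 3,  u(3) = 1,  u(4) = 4,  u(5) = 0,  u(6) = 4,  u(7) = 4,  u(8) = 3,  u(9) = 2,  u(10) = 0,  u(11) = 2,  u(12) = 2,  u(13) = 4,  u(14) = 1,  u(15) = 0,  u(16) = 1,  u(17) = 1,  u(18) = 2,  u(19) = 3,  u(20) = 0,  u(21) = 3,  u(22) = 3.
The sequence repeats with period 20.
The value 0 first appears (with i ≥ 3) at u(5).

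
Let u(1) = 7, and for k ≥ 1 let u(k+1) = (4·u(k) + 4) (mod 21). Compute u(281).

11

We have u(1) = 7,  u(2) = 11,  u(3) = 6,  u(4) = 7.
The sequence repeats with period 3.
(281 - 1) mod 3 = 1, so u(281) = u(2) = 11.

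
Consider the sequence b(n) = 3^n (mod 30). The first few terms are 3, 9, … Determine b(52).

Computing terms: b(1) = 3; b(2) = 9; b(3) = 27; b(4) = 21; b(5) = 3.
Since b(5) = b(1) = 3, the sequence is periodic with period 4.
So b(52) = b(1 + ((52-1) mod 4)) = b(4) = 21.

21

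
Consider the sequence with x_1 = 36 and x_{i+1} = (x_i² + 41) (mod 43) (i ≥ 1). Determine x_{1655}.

Computing terms: x_1 = 36,  x_2 = 4,  x_3 = 14,  x_4 = 22,  x_5 = 9,  x_6 = 36.
Since x_6 = x_1 = 36, the sequence is periodic with period 5.
So x_{1655} = x_{1 + ((1655-1) mod 5)} = x_5 = 9.

9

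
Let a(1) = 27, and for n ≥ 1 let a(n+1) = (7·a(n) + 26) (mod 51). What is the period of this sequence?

48

We have a(1) = 27, a(2) = 11, a(3) = 1, a(4) = 33, a(5) = 2, a(6) = 40, a(7) = 0, a(8) = 26, a(9) = 4, a(10) = 3, a(11) = 47, a(12) = 49, a(13) = 12, a(14) = 8, a(15) = 31, a(16) = 39, a(17) = 44, a(18) = 28, a(19) = 18, a(20) = 50, a(21) = 19, a(22) = 6, a(23) = 17, a(24) = 43, a(25) = 21, a(26) = 20, a(27) = 13, a(28) = 15, a(29) = 29, a(30) = 25, a(31) = 48, a(32) = 5, a(33) = 10, a(34) = 45, a(35) = 35, a(36) = 16, a(37) = 36, a(38) = 23, a(39) = 34, a(40) = 9, a(41) = 38, a(42) = 37, a(43) = 30, a(44) = 32, a(45) = 46, a(46) = 42, a(47) = 14, a(48) = 22, a(49) = 27.
The sequence repeats with period 48.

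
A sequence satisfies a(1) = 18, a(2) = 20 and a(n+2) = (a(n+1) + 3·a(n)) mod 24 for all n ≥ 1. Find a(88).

a(1) = 18, a(2) = 20, a(3) = 2, a(4) = 14, a(5) = 20, a(6) = 14, a(7) = 2, a(8) = 20, a(9) = 2.
Since (a(8), a(9)) = (a(2), a(3)) = (20, 2) (two consecutive terms determine the rest), the sequence is eventually periodic: after a pre-period of length 1 it cycles with period 6.
For n ≥ 2, a(n) depends only on (n - 2) mod 6. (88 - 2) mod 6 = 2, so a(88) = a(4) = 14.

14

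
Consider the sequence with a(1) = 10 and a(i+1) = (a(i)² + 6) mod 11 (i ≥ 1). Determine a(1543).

a(1) = 10,  a(2) = 7,  a(3) = 0,  a(4) = 6,  a(5) = 9,  a(6) = 10.
The sequence repeats with period 5.
So a(1543) = a(1 + ((1543-1) mod 5)) = a(3) = 0.

0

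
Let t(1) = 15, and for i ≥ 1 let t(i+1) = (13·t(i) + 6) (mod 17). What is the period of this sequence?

Computing terms: t(1) = 15, t(2) = 14, t(3) = 1, t(4) = 2, t(5) = 15.
Since t(5) = t(1) = 15, the sequence is periodic with period 4.

4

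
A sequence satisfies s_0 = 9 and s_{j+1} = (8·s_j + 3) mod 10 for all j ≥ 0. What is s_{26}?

s_0 = 9; s_1 = 5; s_2 = 3; s_3 = 7; s_4 = 9.
Since s_4 = s_0 = 9, the sequence is periodic with period 4.
So s_{26} = s_{0 + ((26-0) mod 4)} = s_2 = 3.

3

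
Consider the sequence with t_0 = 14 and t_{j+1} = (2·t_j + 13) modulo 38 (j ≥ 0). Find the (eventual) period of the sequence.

Listing terms: t_0 = 14, t_1 = 3, t_2 = 19, t_3 = 13, t_4 = 1, t_5 = 15, t_6 = 5, t_7 = 23, t_8 = 21, t_9 = 17, t_{10} = 9, t_{11} = 31, t_{12} = 37, t_{13} = 11, t_{14} = 35, t_{15} = 7, t_{16} = 27, t_{17} = 29, t_{18} = 33, t_{19} = 3.
Since t_{19} = t_1 = 3, the sequence is eventually periodic: after a pre-period of length 1 it cycles with period 18.

18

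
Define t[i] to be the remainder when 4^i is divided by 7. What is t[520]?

Listing terms: t[1] = 4, t[2] = 2, t[3] = 1, t[4] = 4.
Since t[4] = t[1] = 4, the sequence is periodic with period 3.
So t[520] = t[1 + ((520-1) mod 3)] = t[1] = 4.

4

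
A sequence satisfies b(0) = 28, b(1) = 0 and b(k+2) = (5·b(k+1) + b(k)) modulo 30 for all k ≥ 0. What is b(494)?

8

We have b(0) = 28; b(1) = 0; b(2) = 28; b(3) = 20; b(4) = 8; b(5) = 0; b(6) = 8; b(7) = 10; b(8) = 28; b(9) = 0.
Since (b(8), b(9)) = (b(0), b(1)) = (28, 0) (two consecutive terms determine the rest), the sequence is periodic with period 8.
So b(494) = b(0 + ((494-0) mod 8)) = b(6) = 8.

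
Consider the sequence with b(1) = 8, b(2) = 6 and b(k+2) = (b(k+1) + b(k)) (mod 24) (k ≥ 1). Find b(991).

16

Computing terms: b(1) = 8, b(2) = 6, b(3) = 14, b(4) = 20, b(5) = 10, b(6) = 6, b(7) = 16, b(8) = 22, b(9) = 14, b(10) = 12, b(11) = 2, b(12) = 14, b(13) = 16, b(14) = 6, b(15) = 22, b(16) = 4, b(17) = 2, b(18) = 6, b(19) = 8, b(20) = 14, b(21) = 22, b(22) = 12, b(23) = 10, b(24) = 22, b(25) = 8, b(26) = 6.
The sequence repeats with period 24.
So b(991) = b(1 + ((991-1) mod 24)) = b(7) = 16.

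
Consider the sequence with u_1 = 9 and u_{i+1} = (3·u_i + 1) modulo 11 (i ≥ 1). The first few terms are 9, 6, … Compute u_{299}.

u_1 = 9; u_2 = 6; u_3 = 8; u_4 = 3; u_5 = 10; u_6 = 9.
Since u_6 = u_1 = 9, the sequence is periodic with period 5.
(299 - 1) mod 5 = 3, so u_{299} = u_4 = 3.

3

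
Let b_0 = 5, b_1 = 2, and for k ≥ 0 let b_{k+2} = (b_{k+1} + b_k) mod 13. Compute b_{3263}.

Listing terms: b_0 = 5,  b_1 = 2,  b_2 = 7,  b_3 = 9,  b_4 = 3,  b_5 = 12,  b_6 = 2,  b_7 = 1,  b_8 = 3,  b_9 = 4,  b_{10} = 7,  b_{11} = 11,  b_{12} = 5,  b_{13} = 3,  b_{14} = 8,  b_{15} = 11,  b_{16} = 6,  b_{17} = 4,  b_{18} = 10,  b_{19} = 1,  b_{20} = 11,  b_{21} = 12,  b_{22} = 10,  b_{23} = 9,  b_{24} = 6,  b_{25} = 2,  b_{26} = 8,  b_{27} = 10,  b_{28} = 5,  b_{29} = 2.
The sequence repeats with period 28.
So b_{3263} = b_{0 + ((3263-0) mod 28)} = b_{15} = 11.

11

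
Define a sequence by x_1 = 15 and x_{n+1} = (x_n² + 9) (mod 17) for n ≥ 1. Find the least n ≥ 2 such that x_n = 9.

x_1 = 15; x_2 = 13; x_3 = 8; x_4 = 5; x_5 = 0; x_6 = 9; x_7 = 5.
Since x_7 = x_4 = 5, the sequence is eventually periodic: after a pre-period of length 3 it cycles with period 3.
The value 9 first appears (with n ≥ 2) at x_6.

6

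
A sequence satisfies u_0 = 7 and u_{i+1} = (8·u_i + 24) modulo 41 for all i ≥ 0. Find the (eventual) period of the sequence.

u_0 = 7,  u_1 = 39,  u_2 = 8,  u_3 = 6,  u_4 = 31,  u_5 = 26,  u_6 = 27,  u_7 = 35,  u_8 = 17,  u_9 = 37,  u_{10} = 33,  u_{11} = 1,  u_{12} = 32,  u_{13} = 34,  u_{14} = 9,  u_{15} = 14,  u_{16} = 13,  u_{17} = 5,  u_{18} = 23,  u_{19} = 3,  u_{20} = 7.
Since u_{20} = u_0 = 7, the sequence is periodic with period 20.

20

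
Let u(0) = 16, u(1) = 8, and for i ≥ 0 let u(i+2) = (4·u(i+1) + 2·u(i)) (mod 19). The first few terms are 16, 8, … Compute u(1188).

16

Computing terms: u(0) = 16, u(1) = 8, u(2) = 7, u(3) = 6, u(4) = 0, u(5) = 12, u(6) = 10, u(7) = 7, u(8) = 10, u(9) = 16, u(10) = 8.
The sequence repeats with period 9.
(1188 - 0) mod 9 = 0, so u(1188) = u(0) = 16.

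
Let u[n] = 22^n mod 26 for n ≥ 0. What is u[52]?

22

u[0] = 1, u[1] = 22, u[2] = 16, u[3] = 14, u[4] = 22.
Since u[4] = u[1] = 22, the sequence is eventually periodic: after a pre-period of length 1 it cycles with period 3.
For n ≥ 1, u[n] depends only on (n - 1) mod 3. (52 - 1) mod 3 = 0, so u[52] = u[1] = 22.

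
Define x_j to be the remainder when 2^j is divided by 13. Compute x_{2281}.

2

x_0 = 1,  x_1 = 2,  x_2 = 4,  x_3 = 8,  x_4 = 3,  x_5 = 6,  x_6 = 12,  x_7 = 11,  x_8 = 9,  x_9 = 5,  x_{10} = 10,  x_{11} = 7,  x_{12} = 1.
The sequence repeats with period 12.
So x_{2281} = x_{0 + ((2281-0) mod 12)} = x_1 = 2.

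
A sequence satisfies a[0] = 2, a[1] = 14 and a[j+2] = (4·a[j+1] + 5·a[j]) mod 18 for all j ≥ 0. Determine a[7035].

4

Listing terms: a[0] = 2; a[1] = 14; a[2] = 12; a[3] = 10; a[4] = 10; a[5] = 0; a[6] = 14; a[7] = 2; a[8] = 6; a[9] = 16; a[10] = 4; a[11] = 6; a[12] = 8; a[13] = 8; a[14] = 0; a[15] = 4; a[16] = 16; a[17] = 12; a[18] = 2; a[19] = 14.
The sequence repeats with period 18.
So a[7035] = a[0 + ((7035-0) mod 18)] = a[15] = 4.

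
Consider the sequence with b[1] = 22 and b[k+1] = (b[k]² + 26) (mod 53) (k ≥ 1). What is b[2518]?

b[1] = 22; b[2] = 33; b[3] = 2; b[4] = 30; b[5] = 25; b[6] = 15; b[7] = 39; b[8] = 10; b[9] = 20; b[10] = 2.
Since b[10] = b[3] = 2, the sequence is eventually periodic: after a pre-period of length 2 it cycles with period 7.
For k ≥ 3, b[k] depends only on (k - 3) mod 7. (2518 - 3) mod 7 = 2, so b[2518] = b[5] = 25.

25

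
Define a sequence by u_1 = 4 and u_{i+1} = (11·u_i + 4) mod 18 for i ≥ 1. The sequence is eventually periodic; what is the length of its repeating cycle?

6

u_1 = 4,  u_2 = 12,  u_3 = 10,  u_4 = 6,  u_5 = 16,  u_6 = 0,  u_7 = 4.
Since u_7 = u_1 = 4, the sequence is periodic with period 6.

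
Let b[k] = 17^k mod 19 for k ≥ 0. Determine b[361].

17

Computing terms: b[0] = 1; b[1] = 17; b[2] = 4; b[3] = 11; b[4] = 16; b[5] = 6; b[6] = 7; b[7] = 5; b[8] = 9; b[9] = 1.
Since b[9] = b[0] = 1, the sequence is periodic with period 9.
So b[361] = b[0 + ((361-0) mod 9)] = b[1] = 17.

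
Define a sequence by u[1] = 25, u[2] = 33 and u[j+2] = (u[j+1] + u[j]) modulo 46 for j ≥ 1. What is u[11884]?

1

We have u[1] = 25,  u[2] = 33,  u[3] = 12,  u[4] = 45,  u[5] = 11,  u[6] = 10,  u[7] = 21,  u[8] = 31,  u[9] = 6,  u[10] = 37,  u[11] = 43,  u[12] = 34,  u[13] = 31,  u[14] = 19,  u[15] = 4,  u[16] = 23,  u[17] = 27,  u[18] = 4,  u[19] = 31,  u[20] = 35,  u[21] = 20,  u[22] = 9,  u[23] = 29,  u[24] = 38,  u[25] = 21,  u[26] = 13,  u[27] = 34,  u[28] = 1,  u[29] = 35,  u[30] = 36,  u[31] = 25,  u[32] = 15,  u[33] = 40,  u[34] = 9,  u[35] = 3,  u[36] = 12,  u[37] = 15,  u[38] = 27,  u[39] = 42,  u[40] = 23,  u[41] = 19,  u[42] = 42,  u[43] = 15,  u[44] = 11,  u[45] = 26,  u[46] = 37,  u[47] = 17,  u[48] = 8,  u[49] = 25,  u[50] = 33.
Since (u[49], u[50]) = (u[1], u[2]) = (25, 33) (two consecutive terms determine the rest), the sequence is periodic with period 48.
(11884 - 1) mod 48 = 27, so u[11884] = u[28] = 1.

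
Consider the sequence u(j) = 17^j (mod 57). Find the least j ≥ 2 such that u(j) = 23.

11

Listing terms: u(1) = 17, u(2) = 4, u(3) = 11, u(4) = 16, u(5) = 44, u(6) = 7, u(7) = 5, u(8) = 28, u(9) = 20, u(10) = 55, u(11) = 23, u(12) = 49, u(13) = 35, u(14) = 25, u(15) = 26, u(16) = 43, u(17) = 47, u(18) = 1, u(19) = 17.
The sequence repeats with period 18.
The value 23 first appears (with j ≥ 2) at u(11).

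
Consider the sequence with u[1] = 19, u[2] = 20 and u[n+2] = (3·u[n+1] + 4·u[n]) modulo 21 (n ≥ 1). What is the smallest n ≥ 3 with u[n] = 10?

Computing terms: u[1] = 19,  u[2] = 20,  u[3] = 10,  u[4] = 5,  u[5] = 13,  u[6] = 17,  u[7] = 19,  u[8] = 20.
Since (u[7], u[8]) = (u[1], u[2]) = (19, 20) (two consecutive terms determine the rest), the sequence is periodic with period 6.
The value 10 first appears (with n ≥ 3) at u[3].

3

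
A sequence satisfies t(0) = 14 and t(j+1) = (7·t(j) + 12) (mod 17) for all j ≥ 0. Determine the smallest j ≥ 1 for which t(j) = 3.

7

We have t(0) = 14, t(1) = 8, t(2) = 0, t(3) = 12, t(4) = 11, t(5) = 4, t(6) = 6, t(7) = 3, t(8) = 16, t(9) = 5, t(10) = 13, t(11) = 1, t(12) = 2, t(13) = 9, t(14) = 7, t(15) = 10, t(16) = 14.
Since t(16) = t(0) = 14, the sequence is periodic with period 16.
The value 3 first appears (with j ≥ 1) at t(7).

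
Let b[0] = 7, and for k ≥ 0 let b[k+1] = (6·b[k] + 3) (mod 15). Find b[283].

6

Computing terms: b[0] = 7; b[1] = 0; b[2] = 3; b[3] = 6; b[4] = 9; b[5] = 12; b[6] = 0.
Since b[6] = b[1] = 0, the sequence is eventually periodic: after a pre-period of length 1 it cycles with period 5.
For k ≥ 1, b[k] depends only on (k - 1) mod 5. (283 - 1) mod 5 = 2, so b[283] = b[3] = 6.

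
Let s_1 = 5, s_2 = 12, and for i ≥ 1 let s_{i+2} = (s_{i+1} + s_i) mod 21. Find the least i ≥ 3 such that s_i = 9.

We have s_1 = 5; s_2 = 12; s_3 = 17; s_4 = 8; s_5 = 4; s_6 = 12; s_7 = 16; s_8 = 7; s_9 = 2; s_{10} = 9; s_{11} = 11; s_{12} = 20; s_{13} = 10; s_{14} = 9; s_{15} = 19; s_{16} = 7; s_{17} = 5; s_{18} = 12.
Since (s_{17}, s_{18}) = (s_1, s_2) = (5, 12) (two consecutive terms determine the rest), the sequence is periodic with period 16.
The value 9 first appears (with i ≥ 3) at s_{10}.

10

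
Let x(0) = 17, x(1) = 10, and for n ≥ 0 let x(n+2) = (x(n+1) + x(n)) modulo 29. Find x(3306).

27

Listing terms: x(0) = 17,  x(1) = 10,  x(2) = 27,  x(3) = 8,  x(4) = 6,  x(5) = 14,  x(6) = 20,  x(7) = 5,  x(8) = 25,  x(9) = 1,  x(10) = 26,  x(11) = 27,  x(12) = 24,  x(13) = 22,  x(14) = 17,  x(15) = 10.
Since (x(14), x(15)) = (x(0), x(1)) = (17, 10) (two consecutive terms determine the rest), the sequence is periodic with period 14.
(3306 - 0) mod 14 = 2, so x(3306) = x(2) = 27.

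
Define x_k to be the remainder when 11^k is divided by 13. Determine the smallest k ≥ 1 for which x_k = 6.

x_0 = 1, x_1 = 11, x_2 = 4, x_3 = 5, x_4 = 3, x_5 = 7, x_6 = 12, x_7 = 2, x_8 = 9, x_9 = 8, x_{10} = 10, x_{11} = 6, x_{12} = 1.
The sequence repeats with period 12.
The value 6 first appears (with k ≥ 1) at x_{11}.

11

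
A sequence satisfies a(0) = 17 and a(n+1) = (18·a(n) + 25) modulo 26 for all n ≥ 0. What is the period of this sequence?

Listing terms: a(0) = 17; a(1) = 19; a(2) = 3; a(3) = 1; a(4) = 17.
Since a(4) = a(0) = 17, the sequence is periodic with period 4.

4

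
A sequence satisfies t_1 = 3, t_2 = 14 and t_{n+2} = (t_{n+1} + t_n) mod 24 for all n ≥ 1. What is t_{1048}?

23

Listing terms: t_1 = 3; t_2 = 14; t_3 = 17; t_4 = 7; t_5 = 0; t_6 = 7; t_7 = 7; t_8 = 14; t_9 = 21; t_{10} = 11; t_{11} = 8; t_{12} = 19; t_{13} = 3; t_{14} = 22; t_{15} = 1; t_{16} = 23; t_{17} = 0; t_{18} = 23; t_{19} = 23; t_{20} = 22; t_{21} = 21; t_{22} = 19; t_{23} = 16; t_{24} = 11; t_{25} = 3; t_{26} = 14.
The sequence repeats with period 24.
So t_{1048} = t_{1 + ((1048-1) mod 24)} = t_{16} = 23.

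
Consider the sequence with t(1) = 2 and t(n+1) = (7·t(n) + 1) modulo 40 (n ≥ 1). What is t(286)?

15

We have t(1) = 2,  t(2) = 15,  t(3) = 26,  t(4) = 23,  t(5) = 2.
The sequence repeats with period 4.
So t(286) = t(1 + ((286-1) mod 4)) = t(2) = 15.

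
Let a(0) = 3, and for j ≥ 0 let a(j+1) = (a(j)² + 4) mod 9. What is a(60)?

We have a(0) = 3; a(1) = 4; a(2) = 2; a(3) = 8; a(4) = 5; a(5) = 2.
Since a(5) = a(2) = 2, the sequence is eventually periodic: after a pre-period of length 2 it cycles with period 3.
For j ≥ 2, a(j) depends only on (j - 2) mod 3. (60 - 2) mod 3 = 1, so a(60) = a(3) = 8.

8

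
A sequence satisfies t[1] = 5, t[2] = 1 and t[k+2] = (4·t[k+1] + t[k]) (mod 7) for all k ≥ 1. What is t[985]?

t[1] = 5, t[2] = 1, t[3] = 2, t[4] = 2, t[5] = 3, t[6] = 0, t[7] = 3, t[8] = 5, t[9] = 2, t[10] = 6, t[11] = 5, t[12] = 5, t[13] = 4, t[14] = 0, t[15] = 4, t[16] = 2, t[17] = 5, t[18] = 1.
The sequence repeats with period 16.
(985 - 1) mod 16 = 8, so t[985] = t[9] = 2.

2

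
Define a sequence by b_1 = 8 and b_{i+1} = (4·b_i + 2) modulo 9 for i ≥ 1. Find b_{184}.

Computing terms: b_1 = 8, b_2 = 7, b_3 = 3, b_4 = 5, b_5 = 4, b_6 = 0, b_7 = 2, b_8 = 1, b_9 = 6, b_{10} = 8.
The sequence repeats with period 9.
(184 - 1) mod 9 = 3, so b_{184} = b_4 = 5.

5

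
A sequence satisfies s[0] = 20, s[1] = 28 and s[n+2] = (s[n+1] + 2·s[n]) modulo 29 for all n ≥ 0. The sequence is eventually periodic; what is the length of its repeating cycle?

s[0] = 20,  s[1] = 28,  s[2] = 10,  s[3] = 8,  s[4] = 28,  s[5] = 15,  s[6] = 13,  s[7] = 14,  s[8] = 11,  s[9] = 10,  s[10] = 3,  s[11] = 23,  s[12] = 0,  s[13] = 17,  s[14] = 17,  s[15] = 22,  s[16] = 27,  s[17] = 13,  s[18] = 9,  s[19] = 6,  s[20] = 24,  s[21] = 7,  s[22] = 26,  s[23] = 11,  s[24] = 5,  s[25] = 27,  s[26] = 8,  s[27] = 4,  s[28] = 20,  s[29] = 28.
The sequence repeats with period 28.

28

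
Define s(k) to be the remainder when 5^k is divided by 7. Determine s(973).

5

s(1) = 5,  s(2) = 4,  s(3) = 6,  s(4) = 2,  s(5) = 3,  s(6) = 1,  s(7) = 5.
The sequence repeats with period 6.
(973 - 1) mod 6 = 0, so s(973) = s(1) = 5.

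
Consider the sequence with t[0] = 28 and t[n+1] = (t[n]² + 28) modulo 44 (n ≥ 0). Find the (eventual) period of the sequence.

5

We have t[0] = 28,  t[1] = 20,  t[2] = 32,  t[3] = 40,  t[4] = 0,  t[5] = 28.
Since t[5] = t[0] = 28, the sequence is periodic with period 5.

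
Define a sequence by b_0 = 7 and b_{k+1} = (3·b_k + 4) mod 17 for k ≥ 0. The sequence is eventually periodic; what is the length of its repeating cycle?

16

Listing terms: b_0 = 7; b_1 = 8; b_2 = 11; b_3 = 3; b_4 = 13; b_5 = 9; b_6 = 14; b_7 = 12; b_8 = 6; b_9 = 5; b_{10} = 2; b_{11} = 10; b_{12} = 0; b_{13} = 4; b_{14} = 16; b_{15} = 1; b_{16} = 7.
The sequence repeats with period 16.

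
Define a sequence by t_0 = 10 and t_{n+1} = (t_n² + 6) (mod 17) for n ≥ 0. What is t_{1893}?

14

We have t_0 = 10; t_1 = 4; t_2 = 5; t_3 = 14; t_4 = 15; t_5 = 10.
The sequence repeats with period 5.
So t_{1893} = t_{0 + ((1893-0) mod 5)} = t_3 = 14.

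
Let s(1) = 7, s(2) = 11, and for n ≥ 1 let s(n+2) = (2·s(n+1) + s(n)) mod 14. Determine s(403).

7

Listing terms: s(1) = 7, s(2) = 11, s(3) = 1, s(4) = 13, s(5) = 13, s(6) = 11, s(7) = 7, s(8) = 11.
The sequence repeats with period 6.
So s(403) = s(1 + ((403-1) mod 6)) = s(1) = 7.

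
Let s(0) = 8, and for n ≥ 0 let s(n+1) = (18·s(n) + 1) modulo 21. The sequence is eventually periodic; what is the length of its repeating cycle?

Computing terms: s(0) = 8,  s(1) = 19,  s(2) = 7,  s(3) = 1,  s(4) = 19.
Since s(4) = s(1) = 19, the sequence is eventually periodic: after a pre-period of length 1 it cycles with period 3.

3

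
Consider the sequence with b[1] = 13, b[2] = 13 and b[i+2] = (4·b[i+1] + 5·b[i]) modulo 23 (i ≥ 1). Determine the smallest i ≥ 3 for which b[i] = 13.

b[1] = 13,  b[2] = 13,  b[3] = 2,  b[4] = 4,  b[5] = 3,  b[6] = 9,  b[7] = 5,  b[8] = 19,  b[9] = 9,  b[10] = 16,  b[11] = 17,  b[12] = 10,  b[13] = 10,  b[14] = 21,  b[15] = 19,  b[16] = 20,  b[17] = 14,  b[18] = 18,  b[19] = 4,  b[20] = 14,  b[21] = 7,  b[22] = 6,  b[23] = 13,  b[24] = 13.
The sequence repeats with period 22.
The value 13 next appears (with i ≥ 3) at b[23].

23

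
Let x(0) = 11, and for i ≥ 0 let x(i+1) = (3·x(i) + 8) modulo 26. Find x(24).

11

Listing terms: x(0) = 11,  x(1) = 15,  x(2) = 1,  x(3) = 11.
Since x(3) = x(0) = 11, the sequence is periodic with period 3.
(24 - 0) mod 3 = 0, so x(24) = x(0) = 11.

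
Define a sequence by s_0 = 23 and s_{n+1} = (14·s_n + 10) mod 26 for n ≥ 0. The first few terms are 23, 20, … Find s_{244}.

6

We have s_0 = 23; s_1 = 20; s_2 = 4; s_3 = 14; s_4 = 24; s_5 = 8; s_6 = 18; s_7 = 2; s_8 = 12; s_9 = 22; s_{10} = 6; s_{11} = 16; s_{12} = 0; s_{13} = 10; s_{14} = 20.
Since s_{14} = s_1 = 20, the sequence is eventually periodic: after a pre-period of length 1 it cycles with period 13.
For n ≥ 1, s_n depends only on (n - 1) mod 13. (244 - 1) mod 13 = 9, so s_{244} = s_{10} = 6.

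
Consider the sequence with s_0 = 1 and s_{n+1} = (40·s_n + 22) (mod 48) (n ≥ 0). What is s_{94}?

38

Listing terms: s_0 = 1,  s_1 = 14,  s_2 = 6,  s_3 = 22,  s_4 = 38,  s_5 = 6.
Since s_5 = s_2 = 6, the sequence is eventually periodic: after a pre-period of length 2 it cycles with period 3.
For n ≥ 2, s_n depends only on (n - 2) mod 3. (94 - 2) mod 3 = 2, so s_{94} = s_4 = 38.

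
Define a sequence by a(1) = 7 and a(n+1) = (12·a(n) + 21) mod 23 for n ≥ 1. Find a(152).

Computing terms: a(1) = 7; a(2) = 13; a(3) = 16; a(4) = 6; a(5) = 1; a(6) = 10; a(7) = 3; a(8) = 11; a(9) = 15; a(10) = 17; a(11) = 18; a(12) = 7.
The sequence repeats with period 11.
(152 - 1) mod 11 = 8, so a(152) = a(9) = 15.

15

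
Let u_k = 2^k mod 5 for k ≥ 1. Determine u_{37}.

Computing terms: u_1 = 2; u_2 = 4; u_3 = 3; u_4 = 1; u_5 = 2.
The sequence repeats with period 4.
(37 - 1) mod 4 = 0, so u_{37} = u_1 = 2.

2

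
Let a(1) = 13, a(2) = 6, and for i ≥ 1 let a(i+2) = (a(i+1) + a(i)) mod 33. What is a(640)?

26

a(1) = 13; a(2) = 6; a(3) = 19; a(4) = 25; a(5) = 11; a(6) = 3; a(7) = 14; a(8) = 17; a(9) = 31; a(10) = 15; a(11) = 13; a(12) = 28; a(13) = 8; a(14) = 3; a(15) = 11; a(16) = 14; a(17) = 25; a(18) = 6; a(19) = 31; a(20) = 4; a(21) = 2; a(22) = 6; a(23) = 8; a(24) = 14; a(25) = 22; a(26) = 3; a(27) = 25; a(28) = 28; a(29) = 20; a(30) = 15; a(31) = 2; a(32) = 17; a(33) = 19; a(34) = 3; a(35) = 22; a(36) = 25; a(37) = 14; a(38) = 6; a(39) = 20; a(40) = 26; a(41) = 13; a(42) = 6.
Since (a(41), a(42)) = (a(1), a(2)) = (13, 6) (two consecutive terms determine the rest), the sequence is periodic with period 40.
(640 - 1) mod 40 = 39, so a(640) = a(40) = 26.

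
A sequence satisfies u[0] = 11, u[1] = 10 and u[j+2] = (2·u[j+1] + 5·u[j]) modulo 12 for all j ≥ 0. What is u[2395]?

4

Computing terms: u[0] = 11,  u[1] = 10,  u[2] = 3,  u[3] = 8,  u[4] = 7,  u[5] = 6,  u[6] = 11,  u[7] = 4,  u[8] = 3,  u[9] = 2,  u[10] = 7,  u[11] = 0,  u[12] = 11,  u[13] = 10.
The sequence repeats with period 12.
So u[2395] = u[0 + ((2395-0) mod 12)] = u[7] = 4.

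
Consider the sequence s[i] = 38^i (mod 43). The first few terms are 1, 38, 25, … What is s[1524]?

41

We have s[0] = 1, s[1] = 38, s[2] = 25, s[3] = 4, s[4] = 23, s[5] = 14, s[6] = 16, s[7] = 6, s[8] = 13, s[9] = 21, s[10] = 24, s[11] = 9, s[12] = 41, s[13] = 10, s[14] = 36, s[15] = 35, s[16] = 40, s[17] = 15, s[18] = 11, s[19] = 31, s[20] = 17, s[21] = 1.
The sequence repeats with period 21.
So s[1524] = s[0 + ((1524-0) mod 21)] = s[12] = 41.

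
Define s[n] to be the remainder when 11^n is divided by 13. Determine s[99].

We have s[0] = 1, s[1] = 11, s[2] = 4, s[3] = 5, s[4] = 3, s[5] = 7, s[6] = 12, s[7] = 2, s[8] = 9, s[9] = 8, s[10] = 10, s[11] = 6, s[12] = 1.
Since s[12] = s[0] = 1, the sequence is periodic with period 12.
(99 - 0) mod 12 = 3, so s[99] = s[3] = 5.

5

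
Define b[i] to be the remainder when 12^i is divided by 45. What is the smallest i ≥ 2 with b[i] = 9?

2

We have b[1] = 12,  b[2] = 9,  b[3] = 18,  b[4] = 36,  b[5] = 27,  b[6] = 9.
Since b[6] = b[2] = 9, the sequence is eventually periodic: after a pre-period of length 1 it cycles with period 4.
The value 9 first appears (with i ≥ 2) at b[2].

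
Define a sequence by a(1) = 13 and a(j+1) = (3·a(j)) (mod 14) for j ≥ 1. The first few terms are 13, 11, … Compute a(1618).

1

a(1) = 13,  a(2) = 11,  a(3) = 5,  a(4) = 1,  a(5) = 3,  a(6) = 9,  a(7) = 13.
Since a(7) = a(1) = 13, the sequence is periodic with period 6.
(1618 - 1) mod 6 = 3, so a(1618) = a(4) = 1.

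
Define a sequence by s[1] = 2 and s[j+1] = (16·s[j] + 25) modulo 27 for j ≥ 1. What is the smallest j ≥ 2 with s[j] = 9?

26

Computing terms: s[1] = 2,  s[2] = 3,  s[3] = 19,  s[4] = 5,  s[5] = 24,  s[6] = 4,  s[7] = 8,  s[8] = 18,  s[9] = 16,  s[10] = 11,  s[11] = 12,  s[12] = 1,  s[13] = 14,  s[14] = 6,  s[15] = 13,  s[16] = 17,  s[17] = 0,  s[18] = 25,  s[19] = 20,  s[20] = 21,  s[21] = 10,  s[22] = 23,  s[23] = 15,  s[24] = 22,  s[25] = 26,  s[26] = 9,  s[27] = 7,  s[28] = 2.
Since s[28] = s[1] = 2, the sequence is periodic with period 27.
The value 9 first appears (with j ≥ 2) at s[26].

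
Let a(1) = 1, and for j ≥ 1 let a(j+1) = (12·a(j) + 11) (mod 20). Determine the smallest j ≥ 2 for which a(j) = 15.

Computing terms: a(1) = 1,  a(2) = 3,  a(3) = 7,  a(4) = 15,  a(5) = 11,  a(6) = 3.
Since a(6) = a(2) = 3, the sequence is eventually periodic: after a pre-period of length 1 it cycles with period 4.
The value 15 first appears (with j ≥ 2) at a(4).

4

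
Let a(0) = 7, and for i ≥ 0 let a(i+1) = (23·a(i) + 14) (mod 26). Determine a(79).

We have a(0) = 7,  a(1) = 19,  a(2) = 9,  a(3) = 13,  a(4) = 1,  a(5) = 11,  a(6) = 7.
Since a(6) = a(0) = 7, the sequence is periodic with period 6.
(79 - 0) mod 6 = 1, so a(79) = a(1) = 19.

19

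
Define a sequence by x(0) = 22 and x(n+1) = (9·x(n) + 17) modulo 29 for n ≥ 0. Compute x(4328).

Listing terms: x(0) = 22, x(1) = 12, x(2) = 9, x(3) = 11, x(4) = 0, x(5) = 17, x(6) = 25, x(7) = 10, x(8) = 20, x(9) = 23, x(10) = 21, x(11) = 3, x(12) = 15, x(13) = 7, x(14) = 22.
Since x(14) = x(0) = 22, the sequence is periodic with period 14.
So x(4328) = x(0 + ((4328-0) mod 14)) = x(2) = 9.

9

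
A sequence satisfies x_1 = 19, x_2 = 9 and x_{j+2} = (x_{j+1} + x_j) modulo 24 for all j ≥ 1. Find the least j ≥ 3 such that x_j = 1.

17

Computing terms: x_1 = 19,  x_2 = 9,  x_3 = 4,  x_4 = 13,  x_5 = 17,  x_6 = 6,  x_7 = 23,  x_8 = 5,  x_9 = 4,  x_{10} = 9,  x_{11} = 13,  x_{12} = 22,  x_{13} = 11,  x_{14} = 9,  x_{15} = 20,  x_{16} = 5,  x_{17} = 1,  x_{18} = 6,  x_{19} = 7,  x_{20} = 13,  x_{21} = 20,  x_{22} = 9,  x_{23} = 5,  x_{24} = 14,  x_{25} = 19,  x_{26} = 9.
The sequence repeats with period 24.
The value 1 first appears (with j ≥ 3) at x_{17}.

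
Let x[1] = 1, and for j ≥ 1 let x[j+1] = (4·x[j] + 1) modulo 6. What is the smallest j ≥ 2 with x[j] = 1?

4

Computing terms: x[1] = 1, x[2] = 5, x[3] = 3, x[4] = 1.
Since x[4] = x[1] = 1, the sequence is periodic with period 3.
The value 1 next appears (with j ≥ 2) at x[4].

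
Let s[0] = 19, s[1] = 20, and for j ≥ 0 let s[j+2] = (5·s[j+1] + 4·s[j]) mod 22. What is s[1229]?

6

s[0] = 19; s[1] = 20; s[2] = 0; s[3] = 14; s[4] = 4; s[5] = 10; s[6] = 0; s[7] = 18; s[8] = 2; s[9] = 16; s[10] = 0; s[11] = 20; s[12] = 12; s[13] = 8; s[14] = 0; s[15] = 10; s[16] = 6; s[17] = 4; s[18] = 0; s[19] = 16; s[20] = 14; s[21] = 2; s[22] = 0; s[23] = 8; s[24] = 18; s[25] = 12; s[26] = 0; s[27] = 4; s[28] = 20; s[29] = 6; s[30] = 0; s[31] = 2; s[32] = 10; s[33] = 14; s[34] = 0; s[35] = 12; s[36] = 16; s[37] = 18; s[38] = 0; s[39] = 6; s[40] = 8; s[41] = 20; s[42] = 0.
Since (s[41], s[42]) = (s[1], s[2]) = (20, 0) (two consecutive terms determine the rest), the sequence is eventually periodic: after a pre-period of length 1 it cycles with period 40.
For j ≥ 1, s[j] depends only on (j - 1) mod 40. (1229 - 1) mod 40 = 28, so s[1229] = s[29] = 6.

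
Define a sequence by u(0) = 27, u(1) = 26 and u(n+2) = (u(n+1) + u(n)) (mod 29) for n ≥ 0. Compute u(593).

Listing terms: u(0) = 27, u(1) = 26, u(2) = 24, u(3) = 21, u(4) = 16, u(5) = 8, u(6) = 24, u(7) = 3, u(8) = 27, u(9) = 1, u(10) = 28, u(11) = 0, u(12) = 28, u(13) = 28, u(14) = 27, u(15) = 26.
Since (u(14), u(15)) = (u(0), u(1)) = (27, 26) (two consecutive terms determine the rest), the sequence is periodic with period 14.
So u(593) = u(0 + ((593-0) mod 14)) = u(5) = 8.

8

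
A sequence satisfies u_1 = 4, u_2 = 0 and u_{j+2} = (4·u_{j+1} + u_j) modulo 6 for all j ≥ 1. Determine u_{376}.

2

Listing terms: u_1 = 4, u_2 = 0, u_3 = 4, u_4 = 4, u_5 = 2, u_6 = 0, u_7 = 2, u_8 = 2, u_9 = 4, u_{10} = 0.
Since (u_9, u_{10}) = (u_1, u_2) = (4, 0) (two consecutive terms determine the rest), the sequence is periodic with period 8.
(376 - 1) mod 8 = 7, so u_{376} = u_8 = 2.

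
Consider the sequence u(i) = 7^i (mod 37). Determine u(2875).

33

Listing terms: u(1) = 7,  u(2) = 12,  u(3) = 10,  u(4) = 33,  u(5) = 9,  u(6) = 26,  u(7) = 34,  u(8) = 16,  u(9) = 1,  u(10) = 7.
Since u(10) = u(1) = 7, the sequence is periodic with period 9.
(2875 - 1) mod 9 = 3, so u(2875) = u(4) = 33.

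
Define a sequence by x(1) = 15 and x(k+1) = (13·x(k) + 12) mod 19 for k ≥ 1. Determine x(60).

14

Computing terms: x(1) = 15, x(2) = 17, x(3) = 5, x(4) = 1, x(5) = 6, x(6) = 14, x(7) = 4, x(8) = 7, x(9) = 8, x(10) = 2, x(11) = 0, x(12) = 12, x(13) = 16, x(14) = 11, x(15) = 3, x(16) = 13, x(17) = 10, x(18) = 9, x(19) = 15.
The sequence repeats with period 18.
So x(60) = x(1 + ((60-1) mod 18)) = x(6) = 14.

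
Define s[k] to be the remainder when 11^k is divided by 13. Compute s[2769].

8

Listing terms: s[0] = 1; s[1] = 11; s[2] = 4; s[3] = 5; s[4] = 3; s[5] = 7; s[6] = 12; s[7] = 2; s[8] = 9; s[9] = 8; s[10] = 10; s[11] = 6; s[12] = 1.
The sequence repeats with period 12.
(2769 - 0) mod 12 = 9, so s[2769] = s[9] = 8.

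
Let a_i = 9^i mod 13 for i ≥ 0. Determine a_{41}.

3

Listing terms: a_0 = 1; a_1 = 9; a_2 = 3; a_3 = 1.
The sequence repeats with period 3.
(41 - 0) mod 3 = 2, so a_{41} = a_2 = 3.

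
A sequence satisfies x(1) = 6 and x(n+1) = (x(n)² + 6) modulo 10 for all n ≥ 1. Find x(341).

Computing terms: x(1) = 6; x(2) = 2; x(3) = 0; x(4) = 6.
The sequence repeats with period 3.
(341 - 1) mod 3 = 1, so x(341) = x(2) = 2.

2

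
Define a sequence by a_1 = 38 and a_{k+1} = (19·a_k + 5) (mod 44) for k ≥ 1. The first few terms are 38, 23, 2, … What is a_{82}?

Computing terms: a_1 = 38, a_2 = 23, a_3 = 2, a_4 = 43, a_5 = 30, a_6 = 3, a_7 = 18, a_8 = 39, a_9 = 42, a_{10} = 11, a_{11} = 38.
The sequence repeats with period 10.
So a_{82} = a_{1 + ((82-1) mod 10)} = a_2 = 23.

23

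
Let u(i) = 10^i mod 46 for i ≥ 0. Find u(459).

44

u(0) = 1; u(1) = 10; u(2) = 8; u(3) = 34; u(4) = 18; u(5) = 42; u(6) = 6; u(7) = 14; u(8) = 2; u(9) = 20; u(10) = 16; u(11) = 22; u(12) = 36; u(13) = 38; u(14) = 12; u(15) = 28; u(16) = 4; u(17) = 40; u(18) = 32; u(19) = 44; u(20) = 26; u(21) = 30; u(22) = 24; u(23) = 10.
Since u(23) = u(1) = 10, the sequence is eventually periodic: after a pre-period of length 1 it cycles with period 22.
For i ≥ 1, u(i) depends only on (i - 1) mod 22. (459 - 1) mod 22 = 18, so u(459) = u(19) = 44.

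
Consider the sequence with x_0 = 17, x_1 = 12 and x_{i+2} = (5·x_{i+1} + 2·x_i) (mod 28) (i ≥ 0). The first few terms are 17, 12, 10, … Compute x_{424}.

Listing terms: x_0 = 17; x_1 = 12; x_2 = 10; x_3 = 18; x_4 = 26; x_5 = 26; x_6 = 14; x_7 = 10; x_8 = 22; x_9 = 18; x_{10} = 22; x_{11} = 6; x_{12} = 18; x_{13} = 18; x_{14} = 14; x_{15} = 22; x_{16} = 26; x_{17} = 6; x_{18} = 26; x_{19} = 2; x_{20} = 6; x_{21} = 6; x_{22} = 14; x_{23} = 26; x_{24} = 18; x_{25} = 2; x_{26} = 18; x_{27} = 10; x_{28} = 2; x_{29} = 2; x_{30} = 14; x_{31} = 18; x_{32} = 6; x_{33} = 10; x_{34} = 6; x_{35} = 22; x_{36} = 10; x_{37} = 10; x_{38} = 14; x_{39} = 6; x_{40} = 2; x_{41} = 22; x_{42} = 2; x_{43} = 26; x_{44} = 22; x_{45} = 22; x_{46} = 14; x_{47} = 2; x_{48} = 10; x_{49} = 26; x_{50} = 10; x_{51} = 18.
Since (x_{50}, x_{51}) = (x_2, x_3) = (10, 18) (two consecutive terms determine the rest), the sequence is eventually periodic: after a pre-period of length 2 it cycles with period 48.
For i ≥ 2, x_i depends only on (i - 2) mod 48. (424 - 2) mod 48 = 38, so x_{424} = x_{40} = 2.

2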